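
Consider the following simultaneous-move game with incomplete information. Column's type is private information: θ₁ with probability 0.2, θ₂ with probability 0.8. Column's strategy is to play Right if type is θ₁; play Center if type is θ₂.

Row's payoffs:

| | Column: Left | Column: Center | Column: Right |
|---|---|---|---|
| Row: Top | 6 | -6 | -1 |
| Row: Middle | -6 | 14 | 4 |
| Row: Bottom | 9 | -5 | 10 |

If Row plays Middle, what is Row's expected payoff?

E[Middle] = 0.2·4 + 0.8·14 = 0.8 + 11.2 = 12

12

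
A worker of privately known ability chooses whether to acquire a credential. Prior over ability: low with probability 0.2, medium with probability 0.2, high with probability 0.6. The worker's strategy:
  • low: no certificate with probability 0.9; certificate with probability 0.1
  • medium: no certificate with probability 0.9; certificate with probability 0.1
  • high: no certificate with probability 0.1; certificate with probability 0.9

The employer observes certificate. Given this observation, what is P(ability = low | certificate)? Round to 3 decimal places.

0.034

P(certificate) = 0.2·0.1 + 0.2·0.1 + 0.6·0.9 = 0.58
P(low | certificate) = (0.2·0.1) / 0.58 = 0.02 / 0.58 = 0.0344828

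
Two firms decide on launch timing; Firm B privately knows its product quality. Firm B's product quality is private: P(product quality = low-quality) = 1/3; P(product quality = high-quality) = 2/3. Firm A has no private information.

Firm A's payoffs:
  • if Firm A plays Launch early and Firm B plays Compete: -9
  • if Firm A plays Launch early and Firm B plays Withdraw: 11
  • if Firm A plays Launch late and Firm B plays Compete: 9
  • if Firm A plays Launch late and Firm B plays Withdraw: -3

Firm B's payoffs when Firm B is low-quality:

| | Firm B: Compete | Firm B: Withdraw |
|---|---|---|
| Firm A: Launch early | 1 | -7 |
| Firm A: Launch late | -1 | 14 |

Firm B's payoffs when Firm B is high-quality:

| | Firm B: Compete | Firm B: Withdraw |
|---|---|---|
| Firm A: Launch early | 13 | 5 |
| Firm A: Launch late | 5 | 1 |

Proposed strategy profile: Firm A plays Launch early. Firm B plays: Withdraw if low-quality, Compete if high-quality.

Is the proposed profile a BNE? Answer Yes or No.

A profile is a BNE iff every type of every player is best-responding given beliefs about the other side.
Firm A plays Launch early: E[Launch early] = 1/3·(11) + 2/3·(-9) = -7/3; E[Launch late] = 5. Not best-responding. ✗
Firm B (product quality low-quality), facing Launch early: Compete gives 1, Withdraw gives -7. Proposed Withdraw is not best — profitable deviation exists. ✗
Firm B (product quality high-quality), facing Launch early: Compete gives 13, Withdraw gives 5. Proposed Compete is best. ✓

No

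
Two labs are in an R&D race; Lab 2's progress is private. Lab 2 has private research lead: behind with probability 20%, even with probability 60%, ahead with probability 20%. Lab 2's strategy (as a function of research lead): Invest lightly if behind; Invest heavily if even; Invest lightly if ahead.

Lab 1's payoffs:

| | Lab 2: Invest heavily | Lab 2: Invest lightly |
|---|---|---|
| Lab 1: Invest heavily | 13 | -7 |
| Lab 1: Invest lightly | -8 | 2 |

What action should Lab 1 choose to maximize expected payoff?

Invest heavily

Compute Lab 1's expected payoff for each action, taking the expectation over Lab 2's type.
E[Invest heavily] = 0.2·(-7) + 0.6·(13) + 0.2·(-7) = 5
E[Invest lightly] = 0.2·(2) + 0.6·(-8) + 0.2·(2) = -4
Best response: Invest heavily (5 is the largest).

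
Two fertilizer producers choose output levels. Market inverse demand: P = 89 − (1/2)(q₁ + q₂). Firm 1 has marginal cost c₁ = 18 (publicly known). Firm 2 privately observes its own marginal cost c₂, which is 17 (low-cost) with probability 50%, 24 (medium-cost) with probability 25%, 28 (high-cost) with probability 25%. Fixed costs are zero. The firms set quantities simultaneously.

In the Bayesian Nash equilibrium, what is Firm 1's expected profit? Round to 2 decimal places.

Type-c best response for Firm 2: q₂(c) = (89 − c) − q₁/2.
Firm 1 maximizes expected profit; its first-order condition is 89 − q₁ − (1/2)E[q₂] − 18 = 0.
Substituting E[q₂] and solving: E[c₂] = 21.5, so q₁ = (89 − 2·18 + 21.5)/(3/2) = 49.6667.
E[P] = 89 − (1/2)·(q₁ + E[q₂]) = 42.8333; Firm 1's expected profit = (E[P] − 18)·q₁ = (42.8333 − 18)·49.6667 = 1233.39.

1233.39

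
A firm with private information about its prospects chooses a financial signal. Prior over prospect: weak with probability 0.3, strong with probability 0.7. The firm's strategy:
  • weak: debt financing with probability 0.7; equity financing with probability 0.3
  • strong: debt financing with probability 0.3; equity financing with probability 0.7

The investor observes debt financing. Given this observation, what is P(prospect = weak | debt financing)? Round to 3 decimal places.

P(debt financing) = 0.3·0.7 + 0.7·0.3 = 0.42
P(weak | debt financing) = (0.3·0.7) / 0.42 = 0.21 / 0.42 = 0.5

0.500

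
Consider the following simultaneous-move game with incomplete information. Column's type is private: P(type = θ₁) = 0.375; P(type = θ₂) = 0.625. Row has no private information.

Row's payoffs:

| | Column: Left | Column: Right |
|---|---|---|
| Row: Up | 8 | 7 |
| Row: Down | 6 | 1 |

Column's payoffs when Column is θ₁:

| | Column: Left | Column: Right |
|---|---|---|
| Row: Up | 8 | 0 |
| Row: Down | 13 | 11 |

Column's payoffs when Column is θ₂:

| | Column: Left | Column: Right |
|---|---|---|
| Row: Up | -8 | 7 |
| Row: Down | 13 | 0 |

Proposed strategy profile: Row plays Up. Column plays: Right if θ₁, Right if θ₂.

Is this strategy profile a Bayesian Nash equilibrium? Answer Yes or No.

No

Row plays Up: E[Up] = 0.375·(7) + 0.625·(7) = 7; E[Down] = 1. Best-responding. ✓
Column (type θ₁), facing Up: Left gives 8, Right gives 0. Proposed Right is not best — profitable deviation exists. ✗
Column (type θ₂), facing Up: Left gives -8, Right gives 7. Proposed Right is best. ✓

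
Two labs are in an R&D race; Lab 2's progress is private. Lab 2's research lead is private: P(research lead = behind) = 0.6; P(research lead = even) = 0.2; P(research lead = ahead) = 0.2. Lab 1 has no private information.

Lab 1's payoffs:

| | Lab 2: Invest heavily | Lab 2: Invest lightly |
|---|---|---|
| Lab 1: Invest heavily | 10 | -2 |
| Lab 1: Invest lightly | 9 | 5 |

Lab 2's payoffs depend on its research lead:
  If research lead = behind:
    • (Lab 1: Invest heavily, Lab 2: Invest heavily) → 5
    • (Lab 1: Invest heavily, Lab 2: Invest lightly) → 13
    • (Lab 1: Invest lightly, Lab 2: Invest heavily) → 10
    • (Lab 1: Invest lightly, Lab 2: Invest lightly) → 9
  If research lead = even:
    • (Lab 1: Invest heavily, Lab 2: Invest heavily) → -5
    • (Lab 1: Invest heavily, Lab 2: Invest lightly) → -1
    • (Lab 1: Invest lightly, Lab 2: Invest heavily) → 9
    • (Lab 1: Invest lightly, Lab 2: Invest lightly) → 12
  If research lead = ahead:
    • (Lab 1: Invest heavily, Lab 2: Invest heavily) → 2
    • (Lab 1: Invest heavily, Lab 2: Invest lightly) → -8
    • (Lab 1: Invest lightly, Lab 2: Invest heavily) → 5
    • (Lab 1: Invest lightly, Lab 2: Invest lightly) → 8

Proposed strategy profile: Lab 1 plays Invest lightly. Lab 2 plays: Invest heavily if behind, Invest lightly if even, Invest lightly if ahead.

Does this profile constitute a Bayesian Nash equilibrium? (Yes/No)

Lab 1 plays Invest lightly: E[Invest lightly] = 0.6·(9) + 0.2·(5) + 0.2·(5) = 7.4; E[Invest heavily] = 5.2. Best-responding. ✓
Lab 2 (research lead behind), facing Invest lightly: Invest heavily gives 10, Invest lightly gives 9. Proposed Invest heavily is best. ✓
Lab 2 (research lead even), facing Invest lightly: Invest heavily gives 9, Invest lightly gives 12. Proposed Invest lightly is best. ✓
Lab 2 (research lead ahead), facing Invest lightly: Invest heavily gives 5, Invest lightly gives 8. Proposed Invest lightly is best. ✓

Yes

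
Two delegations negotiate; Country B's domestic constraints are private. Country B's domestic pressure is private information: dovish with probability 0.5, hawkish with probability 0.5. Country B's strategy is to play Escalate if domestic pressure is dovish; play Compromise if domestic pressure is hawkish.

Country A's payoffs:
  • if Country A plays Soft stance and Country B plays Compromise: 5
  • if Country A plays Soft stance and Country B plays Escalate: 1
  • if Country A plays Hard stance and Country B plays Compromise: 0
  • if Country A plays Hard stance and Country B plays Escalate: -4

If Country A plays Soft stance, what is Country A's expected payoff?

3

Take the expectation over Country B's domestic pressure, weighting each type's action by its prior probability.
E[Soft stance] = 0.5·1 + 0.5·5 = 0.5 + 2.5 = 3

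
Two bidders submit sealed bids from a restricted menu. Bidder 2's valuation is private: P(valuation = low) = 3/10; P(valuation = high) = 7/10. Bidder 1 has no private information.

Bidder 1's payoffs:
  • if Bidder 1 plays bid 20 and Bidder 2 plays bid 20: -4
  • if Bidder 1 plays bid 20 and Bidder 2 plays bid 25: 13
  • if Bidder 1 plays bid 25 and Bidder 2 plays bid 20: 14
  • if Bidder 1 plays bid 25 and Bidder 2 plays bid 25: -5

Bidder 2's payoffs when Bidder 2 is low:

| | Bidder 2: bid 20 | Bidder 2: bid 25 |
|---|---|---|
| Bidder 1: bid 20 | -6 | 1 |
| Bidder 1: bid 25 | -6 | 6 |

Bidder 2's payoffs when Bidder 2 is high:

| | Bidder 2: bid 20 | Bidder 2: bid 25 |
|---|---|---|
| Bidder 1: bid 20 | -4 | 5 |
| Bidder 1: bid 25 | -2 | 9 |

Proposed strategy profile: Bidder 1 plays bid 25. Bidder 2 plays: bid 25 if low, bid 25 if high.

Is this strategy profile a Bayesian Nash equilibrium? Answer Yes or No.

No

A profile is a BNE iff every type of every player is best-responding given beliefs about the other side.
Bidder 1 plays bid 25: E[bid 25] = 3/10·(-5) + 7/10·(-5) = -5; E[bid 20] = 13. Not best-responding. ✗
Bidder 2 (valuation low), facing bid 25: bid 20 gives -6, bid 25 gives 6. Proposed bid 25 is best. ✓
Bidder 2 (valuation high), facing bid 25: bid 20 gives -2, bid 25 gives 9. Proposed bid 25 is best. ✓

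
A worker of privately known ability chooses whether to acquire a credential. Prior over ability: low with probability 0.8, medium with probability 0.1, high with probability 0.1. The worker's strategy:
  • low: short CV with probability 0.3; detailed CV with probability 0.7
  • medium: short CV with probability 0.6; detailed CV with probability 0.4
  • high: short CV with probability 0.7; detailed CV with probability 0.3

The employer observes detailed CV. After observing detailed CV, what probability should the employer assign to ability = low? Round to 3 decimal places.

P(detailed CV) = 0.8·0.7 + 0.1·0.4 + 0.1·0.3 = 0.63
P(low | detailed CV) = (0.8·0.7) / 0.63 = 0.56 / 0.63 = 0.888889

0.889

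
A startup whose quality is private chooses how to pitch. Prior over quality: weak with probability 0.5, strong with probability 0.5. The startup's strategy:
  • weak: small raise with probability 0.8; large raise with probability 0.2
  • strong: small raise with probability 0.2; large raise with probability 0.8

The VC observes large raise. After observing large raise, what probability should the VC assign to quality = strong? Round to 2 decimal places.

0.80

P(large raise) = 0.5·0.2 + 0.5·0.8 = 0.5
P(strong | large raise) = (0.5·0.8) / 0.5 = 0.4 / 0.5 = 0.8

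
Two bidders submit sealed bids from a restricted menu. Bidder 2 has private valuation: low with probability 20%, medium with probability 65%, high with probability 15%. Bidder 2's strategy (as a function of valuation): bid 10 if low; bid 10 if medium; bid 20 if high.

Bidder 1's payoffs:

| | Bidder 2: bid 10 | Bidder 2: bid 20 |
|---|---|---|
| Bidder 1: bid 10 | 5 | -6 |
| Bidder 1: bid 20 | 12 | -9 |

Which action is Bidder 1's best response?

E[bid 10] = 0.2·(5) + 0.65·(5) + 0.15·(-6) = 3.35
E[bid 20] = 0.2·(12) + 0.65·(12) + 0.15·(-9) = 8.85
Best response: bid 20 (8.85 is the largest).

bid 20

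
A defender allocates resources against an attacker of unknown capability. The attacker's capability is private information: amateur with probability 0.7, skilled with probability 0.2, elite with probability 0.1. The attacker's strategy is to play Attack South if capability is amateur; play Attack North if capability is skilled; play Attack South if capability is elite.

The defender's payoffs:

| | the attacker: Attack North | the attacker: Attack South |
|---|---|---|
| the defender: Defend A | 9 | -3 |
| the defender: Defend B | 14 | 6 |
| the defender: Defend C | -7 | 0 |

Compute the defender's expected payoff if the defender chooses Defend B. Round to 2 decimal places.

7.60

Take the expectation over the attacker's capability, weighting each type's action by its prior probability.
E[Defend B] = 0.7·6 + 0.2·14 + 0.1·6 = 4.2 + 2.8 + 0.6 = 7.6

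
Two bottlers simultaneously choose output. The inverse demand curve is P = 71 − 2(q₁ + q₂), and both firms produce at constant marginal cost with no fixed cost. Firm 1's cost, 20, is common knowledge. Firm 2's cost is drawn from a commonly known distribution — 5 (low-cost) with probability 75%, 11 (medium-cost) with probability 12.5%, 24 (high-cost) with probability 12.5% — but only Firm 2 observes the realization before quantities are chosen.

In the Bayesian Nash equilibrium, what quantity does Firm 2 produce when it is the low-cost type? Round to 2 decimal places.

Type-c best response for Firm 2: q₂(c) = (71 − c)/4 − q₁/2.
Firm 1 maximizes expected profit; its first-order condition is 71 − 4q₁ − 2E[q₂] − 20 = 0.
Substituting E[q₂] and solving: E[c₂] = 8.125, so q₁ = (71 − 2·20 + 8.125)/6 = 6.52083.
q₂(low-cost) = (71 − 5 − 2·6.52083)/4 = 13.2396.

13.24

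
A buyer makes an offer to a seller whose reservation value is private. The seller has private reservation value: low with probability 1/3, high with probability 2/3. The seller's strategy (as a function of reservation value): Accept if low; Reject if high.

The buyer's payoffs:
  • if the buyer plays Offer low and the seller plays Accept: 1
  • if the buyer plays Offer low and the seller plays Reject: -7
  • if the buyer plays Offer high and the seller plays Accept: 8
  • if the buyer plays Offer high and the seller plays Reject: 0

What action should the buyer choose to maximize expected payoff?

Compute the buyer's expected payoff for each action, taking the expectation over the seller's type.
E[Offer low] = 1/3·(1) + 2/3·(-7) = -13/3
E[Offer high] = 1/3·(8) + 2/3·(0) = 8/3
Best response: Offer high (8/3 is the largest).

Offer high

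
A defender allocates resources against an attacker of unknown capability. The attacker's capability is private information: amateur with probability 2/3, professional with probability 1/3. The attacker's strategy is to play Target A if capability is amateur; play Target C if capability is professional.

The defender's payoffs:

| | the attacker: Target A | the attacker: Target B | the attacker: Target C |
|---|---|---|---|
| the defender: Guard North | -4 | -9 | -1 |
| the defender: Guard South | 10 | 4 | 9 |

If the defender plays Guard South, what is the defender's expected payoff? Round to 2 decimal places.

9.67

E[Guard South] = 2/3·10 + 1/3·9 = 20/3 + 3 = 29/3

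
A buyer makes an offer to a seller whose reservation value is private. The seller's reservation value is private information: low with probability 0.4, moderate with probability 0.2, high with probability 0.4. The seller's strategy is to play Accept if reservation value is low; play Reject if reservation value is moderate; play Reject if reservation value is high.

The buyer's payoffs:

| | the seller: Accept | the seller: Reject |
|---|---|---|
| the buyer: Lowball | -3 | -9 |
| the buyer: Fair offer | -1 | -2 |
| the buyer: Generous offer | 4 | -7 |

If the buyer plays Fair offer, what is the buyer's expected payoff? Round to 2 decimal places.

Take the expectation over the seller's reservation value, weighting each type's action by its prior probability.
E[Fair offer] = 0.4·(-1) + 0.2·(-2) + 0.4·(-2) = (-0.4) + (-0.4) + (-0.8) = -1.6

-1.60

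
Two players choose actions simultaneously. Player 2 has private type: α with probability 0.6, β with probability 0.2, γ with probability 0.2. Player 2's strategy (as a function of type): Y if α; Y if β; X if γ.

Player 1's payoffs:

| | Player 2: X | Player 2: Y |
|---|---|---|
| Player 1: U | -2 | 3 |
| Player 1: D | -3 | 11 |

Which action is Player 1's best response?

D

Compute Player 1's expected payoff for each action, taking the expectation over Player 2's type.
E[U] = 0.6·(3) + 0.2·(3) + 0.2·(-2) = 2
E[D] = 0.6·(11) + 0.2·(11) + 0.2·(-3) = 8.2
Best response: D (8.2 is the largest).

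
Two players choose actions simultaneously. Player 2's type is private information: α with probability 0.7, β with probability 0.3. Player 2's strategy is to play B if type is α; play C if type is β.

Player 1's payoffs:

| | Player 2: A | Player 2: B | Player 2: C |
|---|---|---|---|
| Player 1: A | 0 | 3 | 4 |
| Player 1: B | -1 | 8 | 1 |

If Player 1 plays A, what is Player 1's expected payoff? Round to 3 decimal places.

Take the expectation over Player 2's type, weighting each type's action by its prior probability.
E[A] = 0.7·3 + 0.3·4 = 2.1 + 1.2 = 3.3

3.300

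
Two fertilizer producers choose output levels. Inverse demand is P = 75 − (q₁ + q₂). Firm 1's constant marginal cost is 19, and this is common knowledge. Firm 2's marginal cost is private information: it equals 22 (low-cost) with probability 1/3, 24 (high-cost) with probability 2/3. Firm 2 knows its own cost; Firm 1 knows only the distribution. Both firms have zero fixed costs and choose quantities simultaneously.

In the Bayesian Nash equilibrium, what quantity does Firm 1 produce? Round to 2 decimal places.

20.11

Each type of Firm 2 best-responds to q₁; Firm 1 best-responds to the expected q₂ over Firm 2's types.
Firm 2 with cost c maximizes (75 − (q₁+q₂) − c)·q₂, giving q₂(c) = (75 − c − q₁)/2.
E[c₂] = 1/3·22 + 2/3·24 = 23.3333
Firm 1's FOC against E[q₂] yields q₁ = (75 − 2·19 + E[c₂])/3 = (75 − 38 + 23.3333)/3 = 20.1111.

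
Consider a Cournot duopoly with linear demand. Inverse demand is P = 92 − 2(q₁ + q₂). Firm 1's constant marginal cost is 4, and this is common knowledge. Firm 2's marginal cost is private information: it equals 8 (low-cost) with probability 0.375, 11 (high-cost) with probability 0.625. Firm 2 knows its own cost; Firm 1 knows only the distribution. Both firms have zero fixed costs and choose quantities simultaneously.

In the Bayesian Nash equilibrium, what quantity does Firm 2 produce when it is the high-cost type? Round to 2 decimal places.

Firm 2 with cost c maximizes (92 − 2(q₁+q₂) − c)·q₂, giving q₂(c) = (92 − c − 2q₁)/4.
E[c₂] = 0.375·8 + 0.625·11 = 9.875
Firm 1's FOC against E[q₂] yields q₁ = (92 − 2·4 + E[c₂])/6 = (92 − 8 + 9.875)/6 = 15.6458.
q₂(high-cost) = (92 − 11 − 2·15.6458)/4 = 12.4271.

12.43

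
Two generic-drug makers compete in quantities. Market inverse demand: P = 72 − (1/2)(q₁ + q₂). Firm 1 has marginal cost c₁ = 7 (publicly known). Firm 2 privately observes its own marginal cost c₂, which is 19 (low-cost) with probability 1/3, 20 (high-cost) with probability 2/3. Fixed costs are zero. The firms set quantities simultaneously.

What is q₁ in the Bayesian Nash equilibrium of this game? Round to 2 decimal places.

Firm 2 with cost c maximizes (72 − (1/2)(q₁+q₂) − c)·q₂, giving q₂(c) = (72 − c − (1/2)q₁).
E[c₂] = 1/3·19 + 2/3·20 = 19.6667
Firm 1's FOC against E[q₂] yields q₁ = (72 − 2·7 + E[c₂])/(3/2) = (72 − 14 + 19.6667)/(3/2) = 51.7778.

51.78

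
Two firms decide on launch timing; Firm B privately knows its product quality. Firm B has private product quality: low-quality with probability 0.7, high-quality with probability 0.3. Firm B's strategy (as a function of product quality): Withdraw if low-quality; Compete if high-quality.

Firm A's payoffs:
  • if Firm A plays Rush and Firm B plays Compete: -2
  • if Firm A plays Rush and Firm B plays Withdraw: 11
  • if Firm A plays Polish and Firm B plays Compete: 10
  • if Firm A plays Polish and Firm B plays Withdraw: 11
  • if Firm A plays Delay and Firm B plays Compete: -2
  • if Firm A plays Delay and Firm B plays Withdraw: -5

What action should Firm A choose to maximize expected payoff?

Polish

E[Rush] = 0.7·(11) + 0.3·(-2) = 7.1
E[Polish] = 0.7·(11) + 0.3·(10) = 10.7
E[Delay] = 0.7·(-5) + 0.3·(-2) = -4.1
Best response: Polish (10.7 is the largest).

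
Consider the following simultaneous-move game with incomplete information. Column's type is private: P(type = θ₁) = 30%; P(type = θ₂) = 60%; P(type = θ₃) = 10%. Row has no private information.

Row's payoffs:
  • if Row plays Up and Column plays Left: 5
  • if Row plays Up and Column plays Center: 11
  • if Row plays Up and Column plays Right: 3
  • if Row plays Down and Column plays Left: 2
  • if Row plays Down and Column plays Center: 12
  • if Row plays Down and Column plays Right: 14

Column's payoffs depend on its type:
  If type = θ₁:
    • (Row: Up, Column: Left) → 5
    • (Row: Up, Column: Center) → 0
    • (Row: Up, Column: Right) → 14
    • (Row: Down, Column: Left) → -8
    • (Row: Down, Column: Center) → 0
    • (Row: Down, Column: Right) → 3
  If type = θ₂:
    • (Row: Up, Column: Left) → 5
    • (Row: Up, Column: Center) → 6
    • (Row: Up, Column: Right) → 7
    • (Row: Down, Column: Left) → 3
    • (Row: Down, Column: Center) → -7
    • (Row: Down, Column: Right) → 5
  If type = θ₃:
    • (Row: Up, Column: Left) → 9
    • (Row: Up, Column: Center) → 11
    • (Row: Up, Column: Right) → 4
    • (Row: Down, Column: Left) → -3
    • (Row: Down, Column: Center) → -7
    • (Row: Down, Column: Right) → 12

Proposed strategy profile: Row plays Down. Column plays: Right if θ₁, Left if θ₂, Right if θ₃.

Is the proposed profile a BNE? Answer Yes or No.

A profile is a BNE iff every type of every player is best-responding given beliefs about the other side.
Row plays Down: E[Down] = 0.3·(14) + 0.6·(2) + 0.1·(14) = 6.8; E[Up] = 4.2. Best-responding. ✓
Column (type θ₁), facing Down: Left gives -8, Center gives 0, Right gives 3. Proposed Right is best. ✓
Column (type θ₂), facing Down: Left gives 3, Center gives -7, Right gives 5. Proposed Left is not best — profitable deviation exists. ✗
Column (type θ₃), facing Down: Left gives -3, Center gives -7, Right gives 12. Proposed Right is best. ✓

No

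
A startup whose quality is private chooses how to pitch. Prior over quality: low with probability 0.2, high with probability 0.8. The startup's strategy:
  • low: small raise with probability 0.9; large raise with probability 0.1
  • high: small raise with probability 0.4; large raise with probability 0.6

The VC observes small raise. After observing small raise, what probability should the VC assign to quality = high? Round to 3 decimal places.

P(small raise) = 0.2·0.9 + 0.8·0.4 = 0.5
P(high | small raise) = (0.8·0.4) / 0.5 = 0.32 / 0.5 = 0.64

0.640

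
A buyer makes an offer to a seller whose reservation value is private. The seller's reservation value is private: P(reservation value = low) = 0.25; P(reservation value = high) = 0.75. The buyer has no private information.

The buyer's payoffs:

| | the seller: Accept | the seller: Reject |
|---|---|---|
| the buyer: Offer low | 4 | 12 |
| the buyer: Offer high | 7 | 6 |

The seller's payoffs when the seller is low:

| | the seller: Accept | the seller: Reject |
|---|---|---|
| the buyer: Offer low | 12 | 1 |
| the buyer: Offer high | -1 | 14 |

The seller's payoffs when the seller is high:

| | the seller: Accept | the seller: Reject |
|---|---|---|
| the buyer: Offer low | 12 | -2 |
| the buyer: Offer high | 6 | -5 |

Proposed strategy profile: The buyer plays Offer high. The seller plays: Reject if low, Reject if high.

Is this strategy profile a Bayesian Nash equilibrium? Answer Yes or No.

The buyer plays Offer high: E[Offer high] = 0.25·(6) + 0.75·(6) = 6; E[Offer low] = 12. Not best-responding. ✗
The seller (reservation value low), facing Offer high: Accept gives -1, Reject gives 14. Proposed Reject is best. ✓
The seller (reservation value high), facing Offer high: Accept gives 6, Reject gives -5. Proposed Reject is not best — profitable deviation exists. ✗

No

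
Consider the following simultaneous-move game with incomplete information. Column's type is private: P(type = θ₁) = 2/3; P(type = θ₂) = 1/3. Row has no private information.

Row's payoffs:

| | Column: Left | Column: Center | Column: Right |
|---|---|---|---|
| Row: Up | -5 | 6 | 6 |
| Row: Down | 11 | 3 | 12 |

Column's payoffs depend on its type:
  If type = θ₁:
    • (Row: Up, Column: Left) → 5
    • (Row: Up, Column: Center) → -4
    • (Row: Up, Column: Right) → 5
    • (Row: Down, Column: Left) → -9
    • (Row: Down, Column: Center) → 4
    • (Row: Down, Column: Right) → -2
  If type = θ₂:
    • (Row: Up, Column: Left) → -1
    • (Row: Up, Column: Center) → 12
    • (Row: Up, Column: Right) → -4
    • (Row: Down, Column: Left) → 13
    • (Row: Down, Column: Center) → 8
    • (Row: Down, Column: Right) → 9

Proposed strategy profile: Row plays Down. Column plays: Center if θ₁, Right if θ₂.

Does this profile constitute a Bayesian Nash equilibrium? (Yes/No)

A profile is a BNE iff every type of every player is best-responding given beliefs about the other side.
Row plays Down: E[Down] = 2/3·(3) + 1/3·(12) = 6; E[Up] = 6. Best-responding. ✓
Column (type θ₁), facing Down: Left gives -9, Center gives 4, Right gives -2. Proposed Center is best. ✓
Column (type θ₂), facing Down: Left gives 13, Center gives 8, Right gives 9. Proposed Right is not best — profitable deviation exists. ✗

No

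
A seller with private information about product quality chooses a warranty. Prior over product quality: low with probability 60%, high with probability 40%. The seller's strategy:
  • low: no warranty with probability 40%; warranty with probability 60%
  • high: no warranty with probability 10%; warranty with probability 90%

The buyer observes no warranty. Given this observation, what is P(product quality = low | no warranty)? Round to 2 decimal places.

Apply Bayes' rule using the sender's strategy as the likelihood.
P(no warranty) = 0.6·0.4 + 0.4·0.1 = 0.28
P(low | no warranty) = (0.6·0.4) / 0.28 = 0.24 / 0.28 = 0.857143

0.86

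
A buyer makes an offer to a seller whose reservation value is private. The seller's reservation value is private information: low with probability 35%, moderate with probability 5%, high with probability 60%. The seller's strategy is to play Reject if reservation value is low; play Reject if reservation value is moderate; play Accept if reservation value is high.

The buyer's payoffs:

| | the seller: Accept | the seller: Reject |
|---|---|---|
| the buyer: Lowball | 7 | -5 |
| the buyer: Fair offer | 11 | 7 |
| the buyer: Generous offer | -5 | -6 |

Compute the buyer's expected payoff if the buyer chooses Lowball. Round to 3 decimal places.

E[Lowball] = 0.35·(-5) + 0.05·(-5) + 0.6·7 = (-1.75) + (-0.25) + 4.2 = 2.2

2.200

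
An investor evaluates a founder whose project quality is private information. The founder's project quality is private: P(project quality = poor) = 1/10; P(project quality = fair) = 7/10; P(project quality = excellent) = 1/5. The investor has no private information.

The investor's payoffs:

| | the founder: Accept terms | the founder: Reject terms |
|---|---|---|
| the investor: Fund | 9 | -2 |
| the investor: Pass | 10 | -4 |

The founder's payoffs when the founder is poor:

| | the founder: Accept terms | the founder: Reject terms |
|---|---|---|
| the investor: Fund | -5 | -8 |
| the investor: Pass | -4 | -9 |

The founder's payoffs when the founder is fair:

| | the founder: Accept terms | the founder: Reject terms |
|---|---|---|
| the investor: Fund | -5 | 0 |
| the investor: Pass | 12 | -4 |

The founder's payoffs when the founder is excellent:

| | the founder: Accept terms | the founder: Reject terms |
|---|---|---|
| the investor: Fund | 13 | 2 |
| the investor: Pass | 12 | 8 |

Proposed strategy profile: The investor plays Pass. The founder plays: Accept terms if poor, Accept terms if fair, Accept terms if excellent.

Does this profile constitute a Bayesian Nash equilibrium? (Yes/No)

The investor plays Pass: E[Pass] = 1/10·(10) + 7/10·(10) + 1/5·(10) = 10; E[Fund] = 9. Best-responding. ✓
The founder (project quality poor), facing Pass: Accept terms gives -4, Reject terms gives -9. Proposed Accept terms is best. ✓
The founder (project quality fair), facing Pass: Accept terms gives 12, Reject terms gives -4. Proposed Accept terms is best. ✓
The founder (project quality excellent), facing Pass: Accept terms gives 12, Reject terms gives 8. Proposed Accept terms is best. ✓

Yes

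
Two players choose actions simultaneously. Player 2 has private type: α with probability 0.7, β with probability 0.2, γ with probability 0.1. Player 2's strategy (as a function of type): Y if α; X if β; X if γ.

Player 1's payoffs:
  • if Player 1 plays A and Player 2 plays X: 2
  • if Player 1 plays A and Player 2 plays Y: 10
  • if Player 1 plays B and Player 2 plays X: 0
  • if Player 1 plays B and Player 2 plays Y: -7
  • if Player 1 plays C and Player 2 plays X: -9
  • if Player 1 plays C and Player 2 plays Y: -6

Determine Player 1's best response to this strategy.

E[A] = 0.7·(10) + 0.2·(2) + 0.1·(2) = 7.6
E[B] = 0.7·(-7) + 0.2·(0) + 0.1·(0) = -4.9
E[C] = 0.7·(-6) + 0.2·(-9) + 0.1·(-9) = -6.9
Best response: A (7.6 is the largest).

A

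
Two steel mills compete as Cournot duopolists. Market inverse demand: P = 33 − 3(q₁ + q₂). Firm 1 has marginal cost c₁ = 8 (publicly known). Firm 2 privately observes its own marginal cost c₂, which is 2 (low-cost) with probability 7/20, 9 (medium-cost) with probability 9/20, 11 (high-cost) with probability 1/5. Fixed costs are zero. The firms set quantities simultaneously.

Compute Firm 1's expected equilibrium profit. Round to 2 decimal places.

Type-c best response for Firm 2: q₂(c) = (33 − c)/6 − q₁/2.
Firm 1 maximizes expected profit; its first-order condition is 33 − 6q₁ − 3E[q₂] − 8 = 0.
Substituting E[q₂] and solving: E[c₂] = 6.95, so q₁ = (33 − 2·8 + 6.95)/9 = 2.66111.
E[P] = 33 − 3·(q₁ + E[q₂]) = 15.9833; Firm 1's expected profit = (E[P] − 8)·q₁ = (15.9833 − 8)·2.66111 = 21.2445.

21.24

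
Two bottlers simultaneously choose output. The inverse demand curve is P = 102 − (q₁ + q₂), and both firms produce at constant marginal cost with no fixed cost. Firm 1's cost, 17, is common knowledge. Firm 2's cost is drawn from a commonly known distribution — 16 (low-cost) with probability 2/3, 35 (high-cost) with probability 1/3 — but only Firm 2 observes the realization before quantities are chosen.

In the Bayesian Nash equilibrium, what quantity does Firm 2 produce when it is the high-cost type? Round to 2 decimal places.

Type-c best response for Firm 2: q₂(c) = (102 − c)/2 − q₁/2.
Firm 1 maximizes expected profit; its first-order condition is 102 − 2q₁ − E[q₂] − 17 = 0.
Substituting E[q₂] and solving: E[c₂] = 22.3333, so q₁ = (102 − 2·17 + 22.3333)/3 = 30.1111.
q₂(high-cost) = (102 − 35 − 30.1111)/2 = 18.4444.

18.44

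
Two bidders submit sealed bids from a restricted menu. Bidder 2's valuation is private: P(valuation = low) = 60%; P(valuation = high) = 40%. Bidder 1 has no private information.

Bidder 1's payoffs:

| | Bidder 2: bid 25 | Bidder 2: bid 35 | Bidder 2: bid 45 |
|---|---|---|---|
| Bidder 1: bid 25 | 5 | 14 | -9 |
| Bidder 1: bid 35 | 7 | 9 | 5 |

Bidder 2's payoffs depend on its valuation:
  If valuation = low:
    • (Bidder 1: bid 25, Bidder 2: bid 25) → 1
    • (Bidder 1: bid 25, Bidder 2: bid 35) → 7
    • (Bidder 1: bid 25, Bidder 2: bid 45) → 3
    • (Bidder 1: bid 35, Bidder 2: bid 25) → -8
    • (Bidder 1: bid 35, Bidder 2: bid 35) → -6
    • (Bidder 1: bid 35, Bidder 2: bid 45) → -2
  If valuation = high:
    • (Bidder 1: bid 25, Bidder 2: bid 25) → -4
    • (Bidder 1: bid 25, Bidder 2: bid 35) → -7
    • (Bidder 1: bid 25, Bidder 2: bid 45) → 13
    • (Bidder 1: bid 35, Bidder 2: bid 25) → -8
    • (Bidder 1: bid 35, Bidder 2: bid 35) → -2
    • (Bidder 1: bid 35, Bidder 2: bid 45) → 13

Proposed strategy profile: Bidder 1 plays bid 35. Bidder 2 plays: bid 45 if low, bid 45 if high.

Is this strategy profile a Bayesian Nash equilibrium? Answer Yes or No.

Bidder 1 plays bid 35: E[bid 35] = 0.6·(5) + 0.4·(5) = 5; E[bid 25] = -9. Best-responding. ✓
Bidder 2 (valuation low), facing bid 35: bid 25 gives -8, bid 35 gives -6, bid 45 gives -2. Proposed bid 45 is best. ✓
Bidder 2 (valuation high), facing bid 35: bid 25 gives -8, bid 35 gives -2, bid 45 gives 13. Proposed bid 45 is best. ✓

Yes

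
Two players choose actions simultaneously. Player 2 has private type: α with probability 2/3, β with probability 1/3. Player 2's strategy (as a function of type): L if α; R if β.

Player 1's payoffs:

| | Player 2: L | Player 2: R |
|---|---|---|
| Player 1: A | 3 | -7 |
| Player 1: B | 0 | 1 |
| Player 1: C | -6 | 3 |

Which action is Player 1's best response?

B

E[A] = 2/3·(3) + 1/3·(-7) = -1/3
E[B] = 2/3·(0) + 1/3·(1) = 1/3
E[C] = 2/3·(-6) + 1/3·(3) = -3
Best response: B (1/3 is the largest).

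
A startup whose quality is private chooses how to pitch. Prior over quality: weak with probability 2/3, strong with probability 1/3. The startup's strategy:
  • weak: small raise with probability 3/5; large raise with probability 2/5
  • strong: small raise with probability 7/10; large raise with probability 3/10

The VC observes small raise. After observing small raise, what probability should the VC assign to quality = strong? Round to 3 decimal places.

Apply Bayes' rule using the sender's strategy as the likelihood.
P(small raise) = (2/3)·(3/5) + (1/3)·(7/10) = 19/30
P(strong | small raise) = ((1/3)·(7/10)) / (19/30) = (7/30) / (19/30) = 7/19

0.368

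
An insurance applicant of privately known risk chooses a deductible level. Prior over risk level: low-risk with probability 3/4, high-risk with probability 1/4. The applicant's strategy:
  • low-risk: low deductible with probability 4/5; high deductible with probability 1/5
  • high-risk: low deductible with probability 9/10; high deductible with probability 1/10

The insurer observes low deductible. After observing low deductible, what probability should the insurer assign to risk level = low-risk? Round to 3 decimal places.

Apply Bayes' rule using the sender's strategy as the likelihood.
P(low deductible) = (3/4)·(4/5) + (1/4)·(9/10) = 33/40
P(low-risk | low deductible) = ((3/4)·(4/5)) / (33/40) = (3/5) / (33/40) = 8/11

0.727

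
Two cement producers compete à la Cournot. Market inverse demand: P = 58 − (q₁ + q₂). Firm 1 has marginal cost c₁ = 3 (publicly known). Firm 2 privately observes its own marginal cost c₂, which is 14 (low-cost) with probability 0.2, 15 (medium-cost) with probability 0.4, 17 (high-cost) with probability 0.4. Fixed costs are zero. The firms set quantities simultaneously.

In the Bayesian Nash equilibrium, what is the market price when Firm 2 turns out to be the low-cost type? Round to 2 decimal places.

Type-c best response for Firm 2: q₂(c) = (58 − c)/2 − q₁/2.
Firm 1 maximizes expected profit; its first-order condition is 58 − 2q₁ − E[q₂] − 3 = 0.
Substituting E[q₂] and solving: E[c₂] = 15.6, so q₁ = (58 − 2·3 + 15.6)/3 = 22.5333.
q₂(low-cost) = 10.7333, so P = 58 − (22.5333 + 10.7333) = 24.7333.

24.73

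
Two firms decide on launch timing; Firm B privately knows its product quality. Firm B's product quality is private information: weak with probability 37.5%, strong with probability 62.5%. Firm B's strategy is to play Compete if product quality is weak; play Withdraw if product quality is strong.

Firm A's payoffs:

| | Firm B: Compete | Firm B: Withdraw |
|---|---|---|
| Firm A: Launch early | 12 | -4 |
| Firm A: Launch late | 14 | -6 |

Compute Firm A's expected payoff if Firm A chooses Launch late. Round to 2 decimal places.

Take the expectation over Firm B's product quality, weighting each type's action by its prior probability.
E[Launch late] = 0.375·14 + 0.625·(-6) = 5.25 + (-3.75) = 1.5

1.50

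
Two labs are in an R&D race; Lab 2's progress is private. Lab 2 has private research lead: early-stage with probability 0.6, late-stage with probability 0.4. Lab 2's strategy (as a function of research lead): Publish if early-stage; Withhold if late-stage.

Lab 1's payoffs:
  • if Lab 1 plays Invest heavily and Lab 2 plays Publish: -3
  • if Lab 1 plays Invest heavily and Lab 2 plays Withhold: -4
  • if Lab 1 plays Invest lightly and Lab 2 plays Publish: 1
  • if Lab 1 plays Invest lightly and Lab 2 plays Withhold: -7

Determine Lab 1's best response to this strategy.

Invest lightly

E[Invest heavily] = 0.6·(-3) + 0.4·(-4) = -3.4
E[Invest lightly] = 0.6·(1) + 0.4·(-7) = -2.2
Best response: Invest lightly (-2.2 is the largest).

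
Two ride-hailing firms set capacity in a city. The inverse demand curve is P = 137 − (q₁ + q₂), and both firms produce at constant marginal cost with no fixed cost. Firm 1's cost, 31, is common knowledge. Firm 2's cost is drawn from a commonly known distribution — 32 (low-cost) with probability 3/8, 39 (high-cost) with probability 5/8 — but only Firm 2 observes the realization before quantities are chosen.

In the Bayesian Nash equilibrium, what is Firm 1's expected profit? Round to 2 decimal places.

1378.27

Type-c best response for Firm 2: q₂(c) = (137 − c)/2 − q₁/2.
Firm 1 maximizes expected profit; its first-order condition is 137 − 2q₁ − E[q₂] − 31 = 0.
Substituting E[q₂] and solving: E[c₂] = 36.375, so q₁ = (137 − 2·31 + 36.375)/3 = 37.125.
E[P] = 137 − (q₁ + E[q₂]) = 68.125; Firm 1's expected profit = (E[P] − 31)·q₁ = (68.125 − 31)·37.125 = 1378.27.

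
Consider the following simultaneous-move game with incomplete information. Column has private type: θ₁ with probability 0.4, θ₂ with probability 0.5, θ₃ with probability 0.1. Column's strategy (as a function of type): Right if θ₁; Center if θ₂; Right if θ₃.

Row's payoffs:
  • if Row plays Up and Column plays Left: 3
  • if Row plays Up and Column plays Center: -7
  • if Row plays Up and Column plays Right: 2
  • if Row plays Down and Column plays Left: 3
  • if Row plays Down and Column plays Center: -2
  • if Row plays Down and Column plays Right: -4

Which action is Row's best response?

E[Up] = 0.4·(2) + 0.5·(-7) + 0.1·(2) = -2.5
E[Down] = 0.4·(-4) + 0.5·(-2) + 0.1·(-4) = -3
Best response: Up (-2.5 is the largest).

Up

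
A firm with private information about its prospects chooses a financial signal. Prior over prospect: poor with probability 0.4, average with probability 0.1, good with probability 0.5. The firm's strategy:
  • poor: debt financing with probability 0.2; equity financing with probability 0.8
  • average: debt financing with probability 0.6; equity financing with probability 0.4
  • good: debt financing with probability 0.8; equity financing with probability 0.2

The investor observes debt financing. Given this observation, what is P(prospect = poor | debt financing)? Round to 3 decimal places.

0.148

P(debt financing) = 0.4·0.2 + 0.1·0.6 + 0.5·0.8 = 0.54
P(poor | debt financing) = (0.4·0.2) / 0.54 = 0.08 / 0.54 = 0.148148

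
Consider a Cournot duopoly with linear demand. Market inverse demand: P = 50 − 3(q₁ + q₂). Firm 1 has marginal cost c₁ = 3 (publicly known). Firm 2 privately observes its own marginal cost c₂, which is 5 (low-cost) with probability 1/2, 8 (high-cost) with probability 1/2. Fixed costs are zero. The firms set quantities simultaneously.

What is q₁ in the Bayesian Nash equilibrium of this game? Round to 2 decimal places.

Firm 2 with cost c maximizes (50 − 3(q₁+q₂) − c)·q₂, giving q₂(c) = (50 − c − 3q₁)/6.
E[c₂] = 1/2·5 + 1/2·8 = 6.5
Firm 1's FOC against E[q₂] yields q₁ = (50 − 2·3 + E[c₂])/9 = (50 − 6 + 6.5)/9 = 5.61111.

5.61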